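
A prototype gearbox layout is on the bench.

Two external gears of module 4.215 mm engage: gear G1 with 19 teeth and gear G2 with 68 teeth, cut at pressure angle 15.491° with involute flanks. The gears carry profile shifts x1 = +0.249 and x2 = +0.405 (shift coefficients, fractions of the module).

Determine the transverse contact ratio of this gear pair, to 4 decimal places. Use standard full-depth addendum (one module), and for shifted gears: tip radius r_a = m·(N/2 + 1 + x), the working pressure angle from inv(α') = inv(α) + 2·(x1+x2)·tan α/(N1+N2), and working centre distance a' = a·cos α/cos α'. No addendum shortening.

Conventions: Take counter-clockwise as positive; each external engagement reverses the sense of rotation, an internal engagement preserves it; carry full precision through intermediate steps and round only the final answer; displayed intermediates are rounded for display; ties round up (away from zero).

single-mesh involute tooth geometry (19T engaging 68T at module 4.215)
base radii: r_b1 = 38.587853, r_b2 = 138.103894
tip radii: r_a1 = 45.307035, r_a2 = 149.232075
inv(α') = inv(15.491°) + 2·(+0.249+0.405)·tan α/(19+68) = 0.01095332  ⇒  α' = 18.10404°
a' = a·cos α / cos α' = 183.3525·cos 15.491°/cos 18.10404° = 185.894684
action lengths: √(r_a1²−r_b1²) = 23.742473, √(r_a2²−r_b2²) = 56.546676
base pitch p_b = π·m·cos α = 12.760770
CR = (23.742473 + 56.546676 − 185.894684·sin 18.10404°)/12.760770 = 1.765065
contact ratio ≈ 1.7651

1.7651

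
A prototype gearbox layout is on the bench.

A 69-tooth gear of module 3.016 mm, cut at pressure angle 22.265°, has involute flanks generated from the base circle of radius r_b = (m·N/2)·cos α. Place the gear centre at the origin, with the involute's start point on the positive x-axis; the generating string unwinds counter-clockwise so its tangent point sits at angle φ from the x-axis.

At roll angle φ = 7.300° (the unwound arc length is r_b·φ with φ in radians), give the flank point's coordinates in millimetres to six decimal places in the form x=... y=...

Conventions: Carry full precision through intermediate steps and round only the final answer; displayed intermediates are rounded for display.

single-mesh involute tooth geometry (69T wheel at module 3.016)
pitch radius r_p = m·N/2 = 3.016·69/2 = 104.052000
base radius r_b = r_p·cos α = 104.052000·cos 22.265° = 96.294023
roll angle φ = 7.300° = 0.12740904 rad
x = r_b·(cos φ + φ·sin φ) = 97.072427
y = r_b·(sin φ − φ·cos φ) = 0.066279

x=97.072427 y=0.066279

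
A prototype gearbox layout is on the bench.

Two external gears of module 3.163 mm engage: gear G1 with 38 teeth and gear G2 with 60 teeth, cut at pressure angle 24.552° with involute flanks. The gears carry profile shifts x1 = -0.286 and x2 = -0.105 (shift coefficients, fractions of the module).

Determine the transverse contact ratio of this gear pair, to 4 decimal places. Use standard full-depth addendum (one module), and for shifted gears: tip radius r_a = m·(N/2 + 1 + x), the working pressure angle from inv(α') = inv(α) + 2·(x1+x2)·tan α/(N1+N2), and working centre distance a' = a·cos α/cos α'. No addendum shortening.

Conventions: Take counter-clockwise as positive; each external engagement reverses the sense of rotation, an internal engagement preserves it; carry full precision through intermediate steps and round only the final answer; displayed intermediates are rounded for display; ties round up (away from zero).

topology: single-mesh involute geometry — m = 3.163, 38T/60T pair
base radii: r_b1 = 54.663302, r_b2 = 86.310476
tip radii: r_a1 = 62.355382, r_a2 = 97.720885
inv(α') = inv(24.552°) + 2·(-0.286-0.105)·tan α/(38+60) = 0.02466427  ⇒  α' = 23.50129°
a' = a·cos α / cos α' = 154.9870·cos 24.552°/cos 23.50129° = 153.725113
action lengths: √(r_a1²−r_b1²) = 30.001952, √(r_a2²−r_b2²) = 45.824372
base pitch p_b = π·m·cos α = 9.038412
CR = (30.001952 + 45.824372 − 153.725113·sin 23.50129°)/9.038412 = 1.607073
contact ratio ≈ 1.6071

1.6071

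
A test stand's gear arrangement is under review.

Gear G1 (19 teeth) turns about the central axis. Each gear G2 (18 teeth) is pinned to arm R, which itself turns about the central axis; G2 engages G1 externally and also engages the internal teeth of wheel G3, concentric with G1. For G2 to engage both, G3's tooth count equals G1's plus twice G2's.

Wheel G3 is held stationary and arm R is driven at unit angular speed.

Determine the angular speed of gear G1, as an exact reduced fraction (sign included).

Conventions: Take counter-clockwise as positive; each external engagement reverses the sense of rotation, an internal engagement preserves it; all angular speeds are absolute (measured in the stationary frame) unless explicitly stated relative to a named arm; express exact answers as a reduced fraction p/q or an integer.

74/19

recognized (axles ride arm R): planetary set, 19/18/55 teeth
ring teeth: 19 + 2·18 = 55
19(ω_sun−ω_arm) = −55(ω_ring−ω_arm),  ω_ring = 0, ω_arm = 1
ω_sun = 1 − (55/19)(0−1) = 74/19
exact speed ratio = 74/19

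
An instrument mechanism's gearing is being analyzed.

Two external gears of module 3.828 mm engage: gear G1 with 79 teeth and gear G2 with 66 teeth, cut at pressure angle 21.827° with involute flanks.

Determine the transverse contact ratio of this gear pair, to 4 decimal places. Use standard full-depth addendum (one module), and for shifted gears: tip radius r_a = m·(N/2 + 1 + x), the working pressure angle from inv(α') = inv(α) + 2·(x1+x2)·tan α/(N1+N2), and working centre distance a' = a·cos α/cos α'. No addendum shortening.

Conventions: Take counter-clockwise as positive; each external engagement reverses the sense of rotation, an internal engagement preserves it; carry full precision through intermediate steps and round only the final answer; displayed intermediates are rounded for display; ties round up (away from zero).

class = single-mesh tooth geometry [involute pair 79T × 66T, m = 3.828]
base radii: r_b1 = 140.366151, r_b2 = 117.267923
tip radii: r_a1 = 155.034000, r_a2 = 130.152000
no profile shift: α' = α, a' = a
action lengths: √(r_a1²−r_b1²) = 65.824652, √(r_a2²−r_b2²) = 56.460404
base pitch p_b = π·m·cos α = 11.163880
CR = (65.824652 + 56.460404 − 277.530000·sin 21.82700°)/11.163880 = 1.710689
contact ratio ≈ 1.7107

1.7107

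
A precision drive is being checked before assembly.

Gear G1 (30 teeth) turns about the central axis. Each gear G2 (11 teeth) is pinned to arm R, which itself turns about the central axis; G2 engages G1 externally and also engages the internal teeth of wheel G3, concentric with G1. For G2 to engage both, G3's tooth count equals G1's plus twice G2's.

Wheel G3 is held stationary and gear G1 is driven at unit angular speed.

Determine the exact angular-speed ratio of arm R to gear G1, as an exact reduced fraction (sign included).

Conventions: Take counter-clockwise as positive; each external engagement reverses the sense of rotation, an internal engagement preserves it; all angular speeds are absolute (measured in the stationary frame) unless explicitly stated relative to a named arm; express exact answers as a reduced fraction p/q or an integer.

15/41

topology: planetary set — G1 30T / G2 11T / G3 52T, arm = carrier (Willis)
ring teeth: 30 + 2·11 = 52
30(ω_sun−ω_arm) = −52(ω_ring−ω_arm),  ω_ring = 0, ω_sun = 1
30(1−ω_arm) = −52(0−ω_arm)  ⇒  82·ω_arm = 30  ⇒  ω_arm = 15/41
ω_out/ω_in = 15/41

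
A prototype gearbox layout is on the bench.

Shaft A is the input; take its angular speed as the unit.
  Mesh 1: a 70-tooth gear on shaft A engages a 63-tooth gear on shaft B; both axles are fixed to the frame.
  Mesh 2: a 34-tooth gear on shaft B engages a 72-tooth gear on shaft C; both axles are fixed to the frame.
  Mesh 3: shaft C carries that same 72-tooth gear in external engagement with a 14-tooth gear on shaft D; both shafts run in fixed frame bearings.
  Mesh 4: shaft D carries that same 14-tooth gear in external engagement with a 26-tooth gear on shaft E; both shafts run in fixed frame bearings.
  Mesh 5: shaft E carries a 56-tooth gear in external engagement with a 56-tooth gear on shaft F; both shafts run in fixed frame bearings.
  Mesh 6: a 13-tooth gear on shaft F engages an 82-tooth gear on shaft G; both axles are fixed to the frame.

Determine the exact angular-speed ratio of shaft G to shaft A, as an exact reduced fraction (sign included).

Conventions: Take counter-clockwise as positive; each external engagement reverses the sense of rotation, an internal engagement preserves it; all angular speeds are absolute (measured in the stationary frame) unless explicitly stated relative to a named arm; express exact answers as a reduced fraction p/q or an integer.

class = fixed-axis compound train [6 meshes; 6 ratios multiply, 6 sense flips]
mesh 1 [70T→63T]: running ratio 10/9, sense −
mesh 2 [34T→72T]: running ratio 85/162, sense +
mesh 3 [72T→14T]: running ratio 170/63, sense −
mesh 4 [14T→26T]: running ratio 170/117, sense +
mesh 5 [56T→56T]: running ratio 170/117, sense −
mesh 6 [13T→82T]: running ratio 85/369, sense +
ω_out/ω_in = 85/369

85/369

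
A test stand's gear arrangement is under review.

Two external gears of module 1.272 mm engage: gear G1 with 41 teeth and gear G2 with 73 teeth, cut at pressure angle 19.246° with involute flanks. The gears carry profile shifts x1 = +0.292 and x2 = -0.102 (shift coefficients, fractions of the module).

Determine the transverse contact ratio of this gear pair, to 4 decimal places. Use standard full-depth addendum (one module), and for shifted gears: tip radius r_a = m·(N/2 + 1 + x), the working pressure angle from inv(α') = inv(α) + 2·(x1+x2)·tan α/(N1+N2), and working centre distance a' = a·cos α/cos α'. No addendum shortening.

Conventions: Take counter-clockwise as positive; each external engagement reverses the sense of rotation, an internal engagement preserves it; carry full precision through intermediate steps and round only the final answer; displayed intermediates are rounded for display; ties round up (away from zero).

recognized (one external pair, fixed centres): single-mesh tooth geometry, m = 1.272, N1 = 41, N2 = 73
base radii: r_b1 = 24.618665, r_b2 = 43.833234
tip radii: r_a1 = 27.719424, r_a2 = 47.570256
inv(α') = inv(19.246°) + 2·(+0.292-0.102)·tan α/(41+73) = 0.01439503  ⇒  α' = 19.77702°
a' = a·cos α / cos α' = 72.5040·cos 19.246°/cos 19.77702° = 72.742501
action lengths: √(r_a1²−r_b1²) = 12.739222, √(r_a2²−r_b2²) = 18.481799
base pitch p_b = π·m·cos α = 3.772772
CR = (12.739222 + 18.481799 − 72.742501·sin 19.77702°)/3.772772 = 1.751454
contact ratio ≈ 1.7515

1.7515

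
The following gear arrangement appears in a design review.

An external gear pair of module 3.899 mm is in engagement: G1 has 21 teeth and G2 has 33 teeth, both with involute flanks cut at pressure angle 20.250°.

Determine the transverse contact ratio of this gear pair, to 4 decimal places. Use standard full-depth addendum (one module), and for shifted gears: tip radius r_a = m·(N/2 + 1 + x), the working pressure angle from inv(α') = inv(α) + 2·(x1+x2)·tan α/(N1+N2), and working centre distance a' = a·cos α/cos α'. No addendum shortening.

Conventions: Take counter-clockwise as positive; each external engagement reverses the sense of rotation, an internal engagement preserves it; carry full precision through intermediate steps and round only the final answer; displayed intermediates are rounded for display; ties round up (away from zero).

1.6117

recognized (one external pair, fixed centres): single-mesh tooth geometry, m = 3.899, N1 = 21, N2 = 33
base radii: r_b1 = 38.409084, r_b2 = 60.357132
tip radii: r_a1 = 44.838500, r_a2 = 68.232500
no profile shift: α' = α, a' = a
action lengths: √(r_a1²−r_b1²) = 23.135110, √(r_a2²−r_b2²) = 31.822801
base pitch p_b = π·m·cos α = 11.491971
CR = (23.135110 + 31.822801 − 105.273000·sin 20.25000°)/11.491971 = 1.611658
contact ratio ≈ 1.6117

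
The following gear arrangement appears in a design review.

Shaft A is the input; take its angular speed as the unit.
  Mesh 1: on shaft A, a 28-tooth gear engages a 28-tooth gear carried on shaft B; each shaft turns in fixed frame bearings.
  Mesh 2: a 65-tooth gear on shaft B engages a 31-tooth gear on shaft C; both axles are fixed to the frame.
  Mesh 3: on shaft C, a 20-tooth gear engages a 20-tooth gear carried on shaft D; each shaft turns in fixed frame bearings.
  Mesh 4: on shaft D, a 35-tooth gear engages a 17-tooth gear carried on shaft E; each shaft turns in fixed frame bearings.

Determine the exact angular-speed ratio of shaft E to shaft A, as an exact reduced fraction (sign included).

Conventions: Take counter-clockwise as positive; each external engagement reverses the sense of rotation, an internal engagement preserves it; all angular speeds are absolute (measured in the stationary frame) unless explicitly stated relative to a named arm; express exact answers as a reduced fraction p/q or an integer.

2275/527

class = fixed-axis compound train [4 meshes; 4 ratios multiply, 4 sense flips]
mesh 1 [28T→28T]: running ratio 1, sense −
mesh 2 [65T→31T]: running ratio 65/31, sense +
mesh 3 [20T→20T]: running ratio 65/31, sense −
mesh 4 [35T→17T]: running ratio 2275/527, sense +
ω_out/ω_in = 2275/527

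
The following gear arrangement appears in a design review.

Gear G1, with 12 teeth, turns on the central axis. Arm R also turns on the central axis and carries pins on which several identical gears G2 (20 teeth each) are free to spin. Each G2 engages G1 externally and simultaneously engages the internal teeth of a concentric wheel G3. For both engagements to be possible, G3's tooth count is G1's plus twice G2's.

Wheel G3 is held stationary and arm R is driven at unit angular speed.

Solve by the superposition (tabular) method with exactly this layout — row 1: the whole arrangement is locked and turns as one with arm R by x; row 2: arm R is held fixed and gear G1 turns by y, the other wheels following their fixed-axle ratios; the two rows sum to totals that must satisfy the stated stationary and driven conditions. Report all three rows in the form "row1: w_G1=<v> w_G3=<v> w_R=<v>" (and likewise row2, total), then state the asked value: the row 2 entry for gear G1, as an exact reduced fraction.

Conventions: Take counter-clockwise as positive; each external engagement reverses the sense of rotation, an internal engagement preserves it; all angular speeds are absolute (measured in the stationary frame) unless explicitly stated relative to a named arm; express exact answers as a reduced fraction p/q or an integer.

row1: w_G1=1 w_G3=1 w_R=1
row2: w_G1=13/3 w_G3=-1 w_R=0
total: w_G1=16/3 w_G3=0 w_R=1
asked value: 13/3

recognized (axles ride arm R): planetary set, 12/20/52 teeth
row 1 — lock + rotate with arm: ω_sun = ω_ring = ω_arm = x
superposition row 2 [arm held]: sun y, ring −(12/52)·y, arm 0
boundary: total ω_ring = x − (12/52)·y = 0 and total ω_arm = x = 1  ⇒  y = 13/3, x = 1
row 2 ring = −(12/52)·13/3 = -1
totals (row 1 + row 2): sun 1 + 13/3 = 16/3, ring 1 + (-1) = 0, arm 1 + 0 = 1
asked cell (row2, sun) = 13/3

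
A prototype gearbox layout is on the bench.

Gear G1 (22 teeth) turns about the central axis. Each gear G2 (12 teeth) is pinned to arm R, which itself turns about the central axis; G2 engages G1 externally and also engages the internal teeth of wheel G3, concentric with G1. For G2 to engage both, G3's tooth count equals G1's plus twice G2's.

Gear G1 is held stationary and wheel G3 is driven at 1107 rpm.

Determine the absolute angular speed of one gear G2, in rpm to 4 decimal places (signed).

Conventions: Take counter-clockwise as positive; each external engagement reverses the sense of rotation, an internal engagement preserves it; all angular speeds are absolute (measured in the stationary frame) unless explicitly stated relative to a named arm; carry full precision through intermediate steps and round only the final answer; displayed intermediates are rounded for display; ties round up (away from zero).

+2121.7500 rpm

class = planetary set [G3 = 22+2·12 = 46; Willis about the carrier]
normalise by the input: solve with ω_ring = 1, then scale by 1107 rpm
ring teeth: 22 + 2·12 = 46
22(ω_sun−ω_arm) = −46(ω_ring−ω_arm),  ω_sun = 0, ω_ring = 1
22(0−ω_arm) = −46(1−ω_arm)  ⇒  68·ω_arm = 46  ⇒  ω_arm = 23/34
sun–planet mesh: 22·(0−23/34) = −12·(ω_p−ω_arm)  ⇒  ω_p−ω_arm = 253/204
ω_p = 23/34 + 253/204 = 23/12
scale: ω_p = 23/12 × 1107 rpm = +2121.7500 rpm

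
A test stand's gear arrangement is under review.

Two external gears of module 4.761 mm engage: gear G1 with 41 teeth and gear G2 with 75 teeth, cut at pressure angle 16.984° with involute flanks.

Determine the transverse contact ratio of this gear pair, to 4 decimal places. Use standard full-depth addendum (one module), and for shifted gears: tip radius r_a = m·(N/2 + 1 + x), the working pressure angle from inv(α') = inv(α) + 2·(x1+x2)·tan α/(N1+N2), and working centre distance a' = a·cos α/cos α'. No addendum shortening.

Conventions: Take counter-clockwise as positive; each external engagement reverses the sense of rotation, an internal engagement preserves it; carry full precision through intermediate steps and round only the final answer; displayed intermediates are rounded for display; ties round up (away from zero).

1.9574

single-mesh involute tooth geometry (41T engaging 75T at module 4.761)
base radii: r_b1 = 93.343787, r_b2 = 170.750831
tip radii: r_a1 = 102.361500, r_a2 = 183.298500
no profile shift: α' = α, a' = a
action lengths: √(r_a1²−r_b1²) = 42.009690, √(r_a2²−r_b2²) = 66.652037
base pitch p_b = π·m·cos α = 14.304788
CR = (42.009690 + 66.652037 − 276.138000·sin 16.98400°)/14.304788 = 1.957424
contact ratio ≈ 1.9574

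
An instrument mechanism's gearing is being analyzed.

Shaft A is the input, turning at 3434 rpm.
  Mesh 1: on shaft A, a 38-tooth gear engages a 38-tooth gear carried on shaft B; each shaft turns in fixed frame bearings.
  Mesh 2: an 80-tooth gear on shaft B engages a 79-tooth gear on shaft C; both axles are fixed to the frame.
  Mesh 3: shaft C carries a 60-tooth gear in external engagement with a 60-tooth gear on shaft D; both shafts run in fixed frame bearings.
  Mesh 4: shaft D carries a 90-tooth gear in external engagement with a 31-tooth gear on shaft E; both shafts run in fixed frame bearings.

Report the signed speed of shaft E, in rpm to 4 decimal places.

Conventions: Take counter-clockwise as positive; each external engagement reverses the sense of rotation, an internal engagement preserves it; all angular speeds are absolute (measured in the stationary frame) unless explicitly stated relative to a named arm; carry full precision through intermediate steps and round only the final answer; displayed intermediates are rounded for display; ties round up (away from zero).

+10095.8759 rpm

recognized (5 fixed axles, 4 meshes): fixed-axis compound train
mesh 1 [38T→38T]: ω = 3434.0000×38/38 = 3434.0000 rpm, sense flips to −
mesh 2 [80T→79T]: ω = 3434.0000×80/79 = 3477.4684 rpm, sense flips to +
mesh 3 [60T→60T]: ω = 3477.4684×60/60 = 3477.4684 rpm, sense flips to −
mesh 4 [90T→31T]: ω = 3477.4684×90/31 = 10095.8759 rpm, sense flips to +
signed output speed = +10095.8759 rpm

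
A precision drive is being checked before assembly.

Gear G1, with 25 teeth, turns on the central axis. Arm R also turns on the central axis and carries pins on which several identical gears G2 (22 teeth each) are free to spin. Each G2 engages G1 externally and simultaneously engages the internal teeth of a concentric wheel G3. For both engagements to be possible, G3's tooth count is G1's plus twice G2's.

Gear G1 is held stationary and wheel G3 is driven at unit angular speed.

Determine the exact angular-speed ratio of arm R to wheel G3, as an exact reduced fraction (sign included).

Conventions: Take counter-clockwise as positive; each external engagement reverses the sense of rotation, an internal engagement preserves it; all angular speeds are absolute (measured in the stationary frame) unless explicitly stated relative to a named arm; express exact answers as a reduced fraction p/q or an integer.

69/94

recognized (axles ride arm R): planetary set, 25/22/69 teeth
ring teeth: 25 + 2·22 = 69
25(ω_sun−ω_arm) = −69(ω_ring−ω_arm),  ω_sun = 0, ω_ring = 1
25(0−ω_arm) = −69(1−ω_arm)  ⇒  94·ω_arm = 69  ⇒  ω_arm = 69/94
ω_out/ω_in = 69/94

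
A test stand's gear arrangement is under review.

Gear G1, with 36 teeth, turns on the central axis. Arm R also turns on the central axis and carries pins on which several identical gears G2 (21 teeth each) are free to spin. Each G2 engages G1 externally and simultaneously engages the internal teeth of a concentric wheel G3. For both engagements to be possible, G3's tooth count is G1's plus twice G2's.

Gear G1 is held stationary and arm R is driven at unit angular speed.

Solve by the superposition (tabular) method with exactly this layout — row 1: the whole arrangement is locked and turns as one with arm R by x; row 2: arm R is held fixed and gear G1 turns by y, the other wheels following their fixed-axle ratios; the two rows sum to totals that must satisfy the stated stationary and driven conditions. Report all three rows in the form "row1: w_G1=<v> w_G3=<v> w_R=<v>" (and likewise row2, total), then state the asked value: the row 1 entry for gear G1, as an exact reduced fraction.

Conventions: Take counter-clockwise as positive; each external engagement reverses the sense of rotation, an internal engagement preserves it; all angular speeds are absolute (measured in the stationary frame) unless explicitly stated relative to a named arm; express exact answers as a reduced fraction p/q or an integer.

row1: w_G1=1 w_G3=1 w_R=1
row2: w_G1=-1 w_G3=6/13 w_R=0
total: w_G1=0 w_G3=19/13 w_R=1
asked value: 1

recognized (axles ride arm R): planetary set, 36/21/78 teeth
row 1 — lock + rotate with arm: ω_sun = ω_ring = ω_arm = x
superposition row 2 [arm held]: sun y, ring −(36/78)·y, arm 0
boundary: total ω_sun = x + y = 0 and total ω_arm = x = 1  ⇒  y = -1, x = 1
row 2 ring = −(36/78)·(-1) = 6/13
totals (row 1 + row 2): sun 1 + (-1) = 0, ring 1 + 6/13 = 19/13, arm 1 + 0 = 1
asked cell (row1, sun) = 1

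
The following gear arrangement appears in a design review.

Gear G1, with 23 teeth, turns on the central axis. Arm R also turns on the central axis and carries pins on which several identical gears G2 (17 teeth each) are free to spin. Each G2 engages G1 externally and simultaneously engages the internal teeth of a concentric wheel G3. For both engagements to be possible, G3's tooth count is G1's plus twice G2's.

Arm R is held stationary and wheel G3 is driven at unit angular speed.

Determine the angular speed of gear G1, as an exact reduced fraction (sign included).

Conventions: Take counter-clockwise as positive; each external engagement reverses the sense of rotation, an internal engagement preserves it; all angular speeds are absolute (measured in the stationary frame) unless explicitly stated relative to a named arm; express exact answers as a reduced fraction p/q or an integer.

-57/23

topology: planetary set — G1 23T / G2 17T / G3 57T, arm = carrier (Willis)
ring teeth: 23 + 2·17 = 57
23(ω_sun−ω_arm) = −57(ω_ring−ω_arm),  ω_arm = 0, ω_ring = 1
ω_sun = 0 − (57/23)(1−0) = -57/23
exact speed ratio = -57/23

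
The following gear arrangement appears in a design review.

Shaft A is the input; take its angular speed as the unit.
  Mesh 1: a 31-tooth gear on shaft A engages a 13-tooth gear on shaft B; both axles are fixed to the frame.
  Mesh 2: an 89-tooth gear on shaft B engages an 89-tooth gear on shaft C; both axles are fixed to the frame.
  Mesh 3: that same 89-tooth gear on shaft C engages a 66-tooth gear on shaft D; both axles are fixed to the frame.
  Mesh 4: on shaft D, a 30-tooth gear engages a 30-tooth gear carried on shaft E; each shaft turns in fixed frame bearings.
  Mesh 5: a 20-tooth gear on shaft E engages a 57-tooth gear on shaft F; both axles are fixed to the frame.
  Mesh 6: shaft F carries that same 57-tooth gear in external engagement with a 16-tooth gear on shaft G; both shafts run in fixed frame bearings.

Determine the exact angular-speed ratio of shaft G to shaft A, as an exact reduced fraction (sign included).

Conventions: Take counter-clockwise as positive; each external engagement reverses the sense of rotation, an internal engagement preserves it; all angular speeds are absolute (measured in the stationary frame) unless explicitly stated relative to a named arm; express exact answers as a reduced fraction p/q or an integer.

13795/3432

class = fixed-axis compound train [6 meshes; 6 ratios multiply, 6 sense flips]
mesh 1 [31T→13T]: running ratio 31/13, sense −
mesh 2 [89T→89T]: running ratio 31/13, sense +
mesh 3 [89T→66T]: running ratio 2759/858, sense −
mesh 4 [30T→30T]: running ratio 2759/858, sense +
mesh 5 [20T→57T]: running ratio 27590/24453, sense −
mesh 6 [57T→16T]: running ratio 13795/3432, sense +
ω_out/ω_in = 13795/3432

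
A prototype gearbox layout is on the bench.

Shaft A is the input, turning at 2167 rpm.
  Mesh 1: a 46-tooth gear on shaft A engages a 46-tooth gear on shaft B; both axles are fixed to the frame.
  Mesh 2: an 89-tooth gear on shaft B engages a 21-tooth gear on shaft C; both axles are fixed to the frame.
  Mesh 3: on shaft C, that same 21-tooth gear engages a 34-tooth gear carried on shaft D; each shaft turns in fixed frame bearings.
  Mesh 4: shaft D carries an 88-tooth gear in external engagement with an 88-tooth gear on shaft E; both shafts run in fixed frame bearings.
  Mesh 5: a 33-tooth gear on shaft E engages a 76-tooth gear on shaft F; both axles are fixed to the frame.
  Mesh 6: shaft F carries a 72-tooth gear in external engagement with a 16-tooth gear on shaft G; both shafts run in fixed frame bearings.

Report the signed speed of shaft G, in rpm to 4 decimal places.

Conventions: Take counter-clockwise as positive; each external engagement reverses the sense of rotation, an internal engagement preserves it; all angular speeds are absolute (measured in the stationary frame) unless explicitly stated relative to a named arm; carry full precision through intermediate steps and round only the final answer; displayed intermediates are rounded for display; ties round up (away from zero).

+11083.6515 rpm

recognized (7 fixed axles, 6 meshes): fixed-axis compound train
mesh 1 [46T→46T]: ω = 2167.0000×46/46 = 2167.0000 rpm, sense flips to −
mesh 2 [89T→21T]: ω = 2167.0000×89/21 = 9183.9524 rpm, sense flips to +
mesh 3 [21T→34T]: ω = 9183.9524×21/34 = 5672.4412 rpm, sense flips to −
mesh 4 [88T→88T]: ω = 5672.4412×88/88 = 5672.4412 rpm, sense flips to +
mesh 5 [33T→76T]: ω = 5672.4412×33/76 = 2463.0337 rpm, sense flips to −
mesh 6 [72T→16T]: ω = 2463.0337×72/16 = 11083.6515 rpm, sense flips to +
signed output speed = +11083.6515 rpm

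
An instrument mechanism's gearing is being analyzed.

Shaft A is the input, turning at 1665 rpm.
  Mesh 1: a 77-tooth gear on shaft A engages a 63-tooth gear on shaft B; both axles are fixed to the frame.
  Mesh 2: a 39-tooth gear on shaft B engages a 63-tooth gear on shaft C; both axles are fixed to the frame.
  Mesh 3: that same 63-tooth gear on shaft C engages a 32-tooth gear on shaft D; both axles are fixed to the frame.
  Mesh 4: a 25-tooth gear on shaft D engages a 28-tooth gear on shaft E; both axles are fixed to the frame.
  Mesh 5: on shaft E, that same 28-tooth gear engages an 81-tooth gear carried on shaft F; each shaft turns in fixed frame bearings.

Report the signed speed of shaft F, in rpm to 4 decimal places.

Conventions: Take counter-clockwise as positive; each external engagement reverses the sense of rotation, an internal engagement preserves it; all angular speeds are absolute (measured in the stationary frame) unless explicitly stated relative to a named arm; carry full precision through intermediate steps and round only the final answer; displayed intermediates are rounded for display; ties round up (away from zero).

class = fixed-axis compound train [5 meshes; 5 ratios multiply, 5 sense flips]
mesh 1 [77T→63T]: ω = 1665.0000×77/63 = 2035.0000 rpm, sense flips to −
mesh 2 [39T→63T]: ω = 2035.0000×39/63 = 1259.7619 rpm, sense flips to +
mesh 3 [63T→32T]: ω = 1259.7619×63/32 = 2480.1563 rpm, sense flips to −
mesh 4 [25T→28T]: ω = 2480.1563×25/28 = 2214.4252 rpm, sense flips to +
mesh 5 [28T→81T]: ω = 2214.4252×28/81 = 765.4803 rpm, sense flips to −
signed output speed = -765.4803 rpm

-765.4803 rpm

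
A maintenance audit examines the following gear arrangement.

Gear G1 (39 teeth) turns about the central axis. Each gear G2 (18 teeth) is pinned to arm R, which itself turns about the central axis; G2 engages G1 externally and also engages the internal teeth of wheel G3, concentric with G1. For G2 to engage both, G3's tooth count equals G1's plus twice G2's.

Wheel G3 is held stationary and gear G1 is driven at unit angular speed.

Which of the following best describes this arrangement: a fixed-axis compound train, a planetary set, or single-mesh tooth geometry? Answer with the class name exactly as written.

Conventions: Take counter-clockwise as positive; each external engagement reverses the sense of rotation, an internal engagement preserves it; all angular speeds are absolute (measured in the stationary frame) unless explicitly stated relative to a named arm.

planetary set

topology: planetary set — G1 39T / G2 18T / G3 75T, arm = carrier (Willis)
classification: planetary set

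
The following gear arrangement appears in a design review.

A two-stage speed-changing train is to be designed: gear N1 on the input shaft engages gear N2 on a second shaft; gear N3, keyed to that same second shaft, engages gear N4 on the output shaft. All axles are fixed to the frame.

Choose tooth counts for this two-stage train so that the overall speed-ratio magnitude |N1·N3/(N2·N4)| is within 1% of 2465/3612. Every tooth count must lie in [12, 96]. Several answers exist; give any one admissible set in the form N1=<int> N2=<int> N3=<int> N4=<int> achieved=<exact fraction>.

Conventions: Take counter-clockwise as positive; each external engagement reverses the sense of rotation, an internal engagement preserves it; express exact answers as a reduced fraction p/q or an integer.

N1=29 N2=42 N3=85 N4=86 achieved=2465/3612

class = fixed-axis compound train [2-stage, 2465/3612 wanted]
target = 2465/3612 in lowest terms: an exact hit needs N1·N3 = k·2465 and N2·N4 = k·3612 for one integer k, every count in [12, 96]; additionally prefer no 1:1 stage (N1 ≠ N2, N3 ≠ N4)
k = 1: N1·N3 = 2465 = 29·85, N2·N4 = 3612 = 42·86
achieved = 29·85/(42·86) = 2465/3612; |achieved − target| = 0 ≤ 493/72240 ✓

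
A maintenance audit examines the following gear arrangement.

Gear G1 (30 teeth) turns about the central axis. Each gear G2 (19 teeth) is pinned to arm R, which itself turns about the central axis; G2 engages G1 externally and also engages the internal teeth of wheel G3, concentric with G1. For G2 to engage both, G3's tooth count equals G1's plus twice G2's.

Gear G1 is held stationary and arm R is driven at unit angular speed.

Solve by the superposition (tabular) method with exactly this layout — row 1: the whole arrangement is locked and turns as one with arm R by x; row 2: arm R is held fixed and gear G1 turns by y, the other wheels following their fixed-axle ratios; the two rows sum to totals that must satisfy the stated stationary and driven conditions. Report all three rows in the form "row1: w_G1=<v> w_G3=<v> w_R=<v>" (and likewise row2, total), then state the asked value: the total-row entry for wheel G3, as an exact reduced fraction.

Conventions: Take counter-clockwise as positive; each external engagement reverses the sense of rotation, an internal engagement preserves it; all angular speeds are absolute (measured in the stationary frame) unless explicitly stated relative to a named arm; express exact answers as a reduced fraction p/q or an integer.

row1: w_G1=1 w_G3=1 w_R=1
row2: w_G1=-1 w_G3=15/34 w_R=0
total: w_G1=0 w_G3=49/34 w_R=1
asked value: 49/34

class = planetary set [G3 = 30+2·19 = 68; Willis about the carrier]
row 1: whole set turns with the arm by x
superposition row 2 [arm held]: sun y, ring −(30/68)·y, arm 0
boundary: total ω_sun = x + y = 0 and total ω_arm = x = 1  ⇒  y = -1, x = 1
row 2 ring = −(30/68)·(-1) = 15/34
totals (row 1 + row 2): sun 1 + (-1) = 0, ring 1 + 15/34 = 49/34, arm 1 + 0 = 1
asked cell (total, ring) = 49/34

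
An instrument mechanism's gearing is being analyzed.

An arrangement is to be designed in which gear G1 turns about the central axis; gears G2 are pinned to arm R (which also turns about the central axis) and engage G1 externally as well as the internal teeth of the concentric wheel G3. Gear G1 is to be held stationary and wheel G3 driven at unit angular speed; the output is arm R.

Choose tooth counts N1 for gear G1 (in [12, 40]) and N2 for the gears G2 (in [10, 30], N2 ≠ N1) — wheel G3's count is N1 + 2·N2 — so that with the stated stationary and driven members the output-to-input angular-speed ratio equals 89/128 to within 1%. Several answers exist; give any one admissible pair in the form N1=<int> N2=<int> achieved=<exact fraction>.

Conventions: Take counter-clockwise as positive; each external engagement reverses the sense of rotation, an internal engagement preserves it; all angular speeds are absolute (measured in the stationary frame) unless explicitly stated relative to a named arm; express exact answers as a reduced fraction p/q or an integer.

N1=39 N2=25 achieved=89/128

class = planetary set [ratio 89/128 wanted; Willis about the carrier]
Willis with ω_sun = 0: ω_arm/ω_ring = N3/(N1+N3); set equal to 89/128  ⇒  N3/N1 = (89/128)/(1 − 89/128) = 89/39
N3 = N1 + 2·N2  ⇒  N2/N1 = (N3/N1 − 1)/2 = (89/39 − 1)/2 = 25/39
smallest multiple with N1 ≥ 12 and N2 ≥ 10: k = 1  ⇒  N1 = 1·39 = 39, N2 = 1·25 = 25 (N1 ≤ 40, N2 ≤ 30, N2 ≠ N1 ✓), N3 = 39 + 2·25 = 89
check: N3/(N1+N3) with N1 = 39, N3 = 89 gives 89/128; |achieved − target| = 0 ≤ 89/12800 ✓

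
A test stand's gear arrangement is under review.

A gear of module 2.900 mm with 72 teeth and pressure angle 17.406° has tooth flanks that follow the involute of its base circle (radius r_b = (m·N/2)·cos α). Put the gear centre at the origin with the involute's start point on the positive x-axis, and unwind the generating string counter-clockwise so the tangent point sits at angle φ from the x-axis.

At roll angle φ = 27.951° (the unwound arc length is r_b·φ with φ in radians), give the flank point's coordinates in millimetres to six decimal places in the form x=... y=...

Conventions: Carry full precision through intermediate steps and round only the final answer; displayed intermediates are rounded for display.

topology: single-mesh involute geometry — m = 2.900, N = 72
pitch radius r_p = m·N/2 = 2.900·72/2 = 104.400000
base radius r_b = r_p·cos α = 104.400000·cos 17.406° = 99.619420
roll angle φ = 27.951° = 0.48783698 rad
x = r_b·(cos φ + φ·sin φ) = 110.777384
y = r_b·(sin φ − φ·cos φ) = 3.764228

x=110.777384 y=3.764228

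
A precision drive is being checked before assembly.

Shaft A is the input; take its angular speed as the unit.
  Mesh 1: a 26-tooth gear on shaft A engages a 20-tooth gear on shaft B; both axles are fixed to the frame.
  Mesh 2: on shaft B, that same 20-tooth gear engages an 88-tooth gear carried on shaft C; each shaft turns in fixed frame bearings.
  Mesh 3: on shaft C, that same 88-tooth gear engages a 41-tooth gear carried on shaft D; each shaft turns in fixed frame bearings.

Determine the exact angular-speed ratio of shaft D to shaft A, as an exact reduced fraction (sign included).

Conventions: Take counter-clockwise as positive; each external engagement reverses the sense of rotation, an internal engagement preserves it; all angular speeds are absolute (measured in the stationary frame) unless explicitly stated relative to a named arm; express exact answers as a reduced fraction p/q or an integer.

-26/41

class = fixed-axis compound train [3 meshes; 3 ratios multiply, 3 sense flips]
mesh 1 [26T→20T]: running ratio 13/10, sense −
mesh 2 [20T→88T]: running ratio 13/44, sense +
mesh 3 [88T→41T]: running ratio 26/41, sense −
ω_out/ω_in = -26/41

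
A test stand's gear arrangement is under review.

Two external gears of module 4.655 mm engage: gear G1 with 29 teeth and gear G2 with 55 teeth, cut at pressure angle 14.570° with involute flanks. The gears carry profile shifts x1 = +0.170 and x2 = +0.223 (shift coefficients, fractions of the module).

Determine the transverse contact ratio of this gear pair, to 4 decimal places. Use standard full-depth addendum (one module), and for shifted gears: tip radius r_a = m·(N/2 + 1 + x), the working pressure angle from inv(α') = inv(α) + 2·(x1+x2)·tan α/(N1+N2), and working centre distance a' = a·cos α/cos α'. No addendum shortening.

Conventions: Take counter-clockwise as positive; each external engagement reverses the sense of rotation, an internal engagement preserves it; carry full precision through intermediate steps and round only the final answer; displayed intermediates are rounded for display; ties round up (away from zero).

1.9137

class = single-mesh tooth geometry [involute pair 29T × 55T, m = 4.655]
base radii: r_b1 = 65.326849, r_b2 = 123.895749
tip radii: r_a1 = 72.943850, r_a2 = 133.705565
inv(α') = inv(14.570°) + 2·(+0.170+0.223)·tan α/(29+55) = 0.00805909  ⇒  α' = 16.38483°
a' = a·cos α / cos α' = 195.5100·cos 14.570°/cos 16.38483° = 197.232462
action lengths: √(r_a1²−r_b1²) = 32.453166, √(r_a2²−r_b2²) = 50.269489
base pitch p_b = π·m·cos α = 14.153817
CR = (32.453166 + 50.269489 − 197.232462·sin 16.38483°)/14.153817 = 1.913679
contact ratio ≈ 1.9137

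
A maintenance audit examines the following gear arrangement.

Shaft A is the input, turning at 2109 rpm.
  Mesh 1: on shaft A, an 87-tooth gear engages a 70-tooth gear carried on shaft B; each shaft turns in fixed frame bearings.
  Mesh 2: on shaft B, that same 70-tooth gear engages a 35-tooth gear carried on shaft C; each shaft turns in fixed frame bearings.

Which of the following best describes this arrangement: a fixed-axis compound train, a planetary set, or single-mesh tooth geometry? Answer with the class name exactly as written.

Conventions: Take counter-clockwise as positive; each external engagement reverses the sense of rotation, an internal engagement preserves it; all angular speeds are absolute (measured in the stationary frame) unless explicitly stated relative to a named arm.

topology: fixed-axis compound train — 2 meshes, A→C
classification: fixed-axis compound train

fixed-axis compound train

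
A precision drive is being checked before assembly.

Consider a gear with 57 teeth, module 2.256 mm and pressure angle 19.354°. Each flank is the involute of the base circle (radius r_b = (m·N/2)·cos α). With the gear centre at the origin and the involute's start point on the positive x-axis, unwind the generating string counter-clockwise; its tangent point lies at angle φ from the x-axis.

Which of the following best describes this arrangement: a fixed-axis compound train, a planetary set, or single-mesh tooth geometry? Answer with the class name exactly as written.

recognized (one wheel, involute flank): single-mesh tooth geometry, m = 2.256, N = 57
classification: single-mesh tooth geometry

single-mesh tooth geometry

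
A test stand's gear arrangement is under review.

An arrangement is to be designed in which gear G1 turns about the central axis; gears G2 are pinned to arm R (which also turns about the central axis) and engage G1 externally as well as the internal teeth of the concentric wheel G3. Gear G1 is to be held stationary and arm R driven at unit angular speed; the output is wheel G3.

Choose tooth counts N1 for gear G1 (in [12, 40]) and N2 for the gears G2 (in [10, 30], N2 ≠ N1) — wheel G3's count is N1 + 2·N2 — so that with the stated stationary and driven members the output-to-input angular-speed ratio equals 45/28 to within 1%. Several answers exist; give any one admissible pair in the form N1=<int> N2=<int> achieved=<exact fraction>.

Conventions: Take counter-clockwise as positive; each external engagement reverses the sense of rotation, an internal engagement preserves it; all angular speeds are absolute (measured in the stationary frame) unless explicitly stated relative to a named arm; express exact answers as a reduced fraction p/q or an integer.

N1=34 N2=11 achieved=45/28

design class (target 45/28): planetary set
Willis with ω_sun = 0: ω_ring/ω_arm = (N1+N3)/N3; set equal to 45/28  ⇒  N3/N1 = 1/(45/28 − 1) = 28/17
N3 = N1 + 2·N2  ⇒  N2/N1 = (N3/N1 − 1)/2 = (28/17 − 1)/2 = 11/34
smallest multiple with N1 ≥ 12 and N2 ≥ 10: k = 1  ⇒  N1 = 1·34 = 34, N2 = 1·11 = 11 (N1 ≤ 40, N2 ≤ 30, N2 ≠ N1 ✓), N3 = 34 + 2·11 = 56
check: (N1+N3)/N3 with N1 = 34, N3 = 56 gives 45/28; |achieved − target| = 0 ≤ 9/560 ✓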